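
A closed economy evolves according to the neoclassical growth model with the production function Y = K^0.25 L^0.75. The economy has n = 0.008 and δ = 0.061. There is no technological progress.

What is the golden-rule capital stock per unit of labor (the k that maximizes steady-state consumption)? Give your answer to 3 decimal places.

The golden rule sets f'(k) = n + δ, i.e. α·k^(α−1) = n + δ.
So k^(1−α) = α / (n + δ) = 0.25 / 0.069 = 3.6232.
k_gold = 3.6232^(1/0.75) ≈ 5.5649

k_gold ≈ 5.565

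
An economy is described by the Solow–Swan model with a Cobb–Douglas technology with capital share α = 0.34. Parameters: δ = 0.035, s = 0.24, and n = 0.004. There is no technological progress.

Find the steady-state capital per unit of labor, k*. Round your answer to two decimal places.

k* = 15.69

Steady state requires s·f(k) = (n + δ)·k, i.e. s·k^α = (n + δ)·k.
Rearranging, k^(1−α) = s / (n + δ).
k^0.66 = 0.24 / (0.004 + 0.035) = 0.24 / 0.039 = 6.1538
k* = 6.1538^(1/0.66) ≈ 15.6918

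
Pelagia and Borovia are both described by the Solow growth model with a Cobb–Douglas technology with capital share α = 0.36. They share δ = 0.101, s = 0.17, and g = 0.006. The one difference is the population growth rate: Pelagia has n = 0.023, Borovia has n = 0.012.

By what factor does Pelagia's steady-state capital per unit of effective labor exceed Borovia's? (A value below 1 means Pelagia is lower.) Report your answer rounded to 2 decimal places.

ratio ≈ 0.87

Steady-state k* = [s/(n + g + δ)]^(1/(1−α)), so the ratio is [ (s_P/(n + g + δ)_P) / (s_B/(n + g + δ)_B) ]^1.5625.
s_P/(n + g + δ)_P = 0.17/0.130 = 1.3077; s_B/(n + g + δ)_B = 0.17/0.119 = 1.4286.
Ratio = (1.3077/1.4286)^1.5625 = 0.9154^1.5625 ≈ 0.8710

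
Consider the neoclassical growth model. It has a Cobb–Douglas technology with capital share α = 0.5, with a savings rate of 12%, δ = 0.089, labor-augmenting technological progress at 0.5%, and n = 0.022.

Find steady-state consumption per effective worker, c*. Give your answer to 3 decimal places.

Steady state requires s·f(k) = (n + g + δ)·k, i.e. s·k^α = (n + g + δ)·k.
Rearranging, k^(1−α) = s / (n + g + δ).
k^0.5 = 0.12 / (0.022 + 0.005 + 0.089) = 0.12 / 0.116 = 1.0345
k* = 1.0345^(1/0.5) ≈ 1.0702
y* = (k*)^α = 1.0702^0.5 ≈ 1.0345
c* = (1 − s)·y* = (1 − 0.12) × 1.0345 ≈ 0.9104

c* = 0.910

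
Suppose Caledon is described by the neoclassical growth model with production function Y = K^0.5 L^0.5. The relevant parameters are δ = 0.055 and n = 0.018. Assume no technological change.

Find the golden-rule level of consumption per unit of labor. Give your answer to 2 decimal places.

c_gold ≈ 3.42

At the golden rule, f'(k) = n + δ, so α·k^(α−1) = n + δ and k_gold = (α/(n + δ))^(1/(1−α)).
k_gold = (0.5/0.073)^(1/0.5) = 6.8493^2 ≈ 46.9129
c_gold = f(k_gold) − (n + δ)·k_gold = 6.8493 − 0.073×46.9129 ≈ 3.4247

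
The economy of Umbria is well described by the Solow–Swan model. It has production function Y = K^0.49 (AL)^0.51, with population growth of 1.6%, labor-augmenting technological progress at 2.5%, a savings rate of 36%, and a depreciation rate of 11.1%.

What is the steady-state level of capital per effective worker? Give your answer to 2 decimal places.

At the steady state, Δk = 0, so s·k^α = (n + g + δ)·k.
Rearranging, k^(1−α) = s / (n + g + δ).
k^0.51 = 0.36 / (0.016 + 0.025 + 0.111) = 0.36 / 0.152 = 2.3684
k* = 2.3684^(1/0.51) ≈ 5.4228

k* ≈ 5.42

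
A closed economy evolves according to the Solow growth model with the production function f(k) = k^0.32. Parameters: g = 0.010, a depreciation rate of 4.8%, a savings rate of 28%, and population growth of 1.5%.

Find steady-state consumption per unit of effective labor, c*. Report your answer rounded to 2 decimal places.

At the steady state, Δk = 0, so s·k^α = (n + g + δ)·k.
Rearranging, k^(1−α) = s / (n + g + δ).
k^0.68 = 0.28 / (0.015 + 0.010 + 0.048) = 0.28 / 0.073 = 3.8356
k* = 3.8356^(1/0.68) ≈ 7.2207
y* = (k*)^α = 7.2207^0.32 ≈ 1.8825
c* = (1 − s)·y* = (1 − 0.28) × 1.8825 ≈ 1.3554

c* ≈ 1.36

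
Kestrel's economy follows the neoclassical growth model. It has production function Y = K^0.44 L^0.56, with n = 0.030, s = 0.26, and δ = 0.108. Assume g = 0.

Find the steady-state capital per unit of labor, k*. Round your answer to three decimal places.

At the steady state, Δk = 0, so s·k^α = (n + δ)·k.
Rearranging, k^(1−α) = s / (n + δ).
k^0.56 = 0.26 / (0.030 + 0.108) = 0.26 / 0.138 = 1.8841
k* = 1.8841^(1/0.56) ≈ 3.0993

k* = 3.099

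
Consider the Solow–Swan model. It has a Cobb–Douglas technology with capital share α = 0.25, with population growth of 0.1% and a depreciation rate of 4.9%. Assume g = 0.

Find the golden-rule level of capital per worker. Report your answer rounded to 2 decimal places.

The golden rule sets f'(k) = n + δ, i.e. α·k^(α−1) = n + δ.
So k^(1−α) = α / (n + δ) = 0.25 / 0.050 = 5.0000.
k_gold = 5.0000^(1/0.75) ≈ 8.5499

k_gold ≈ 8.55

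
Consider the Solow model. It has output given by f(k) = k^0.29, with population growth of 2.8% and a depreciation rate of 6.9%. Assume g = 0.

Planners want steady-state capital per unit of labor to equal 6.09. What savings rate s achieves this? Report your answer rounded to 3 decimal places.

s ≈ 0.350

Steady state requires s·f(k) = (n + δ)·k, i.e. s·k^α = (n + δ)·k.
So s / (n + δ) = (k*)^(1−α) = 6.09^0.71 = 3.6064.
Therefore s = 3.6064 × (n + δ) = 3.6064 × 0.097 = 0.3498.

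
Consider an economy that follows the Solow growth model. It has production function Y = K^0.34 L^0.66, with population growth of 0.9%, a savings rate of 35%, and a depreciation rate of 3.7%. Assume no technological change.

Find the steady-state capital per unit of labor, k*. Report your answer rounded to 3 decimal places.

In steady state, investment equals break-even investment: s·k^α = (n + δ)·k.
Dividing both sides by k: k^(1−α) = s / (n + δ).
k^0.66 = 0.35 / (0.009 + 0.037) = 0.35 / 0.046 = 7.6087
k* = 7.6087^(1/0.66) ≈ 21.6431

k* ≈ 21.643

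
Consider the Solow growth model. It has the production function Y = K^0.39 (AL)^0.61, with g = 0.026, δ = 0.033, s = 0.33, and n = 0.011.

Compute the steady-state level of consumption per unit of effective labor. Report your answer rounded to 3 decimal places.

In steady state, investment equals break-even investment: s·k^α = (n + g + δ)·k.
Dividing both sides by k: k^(1−α) = s / (n + g + δ).
k^0.61 = 0.33 / (0.011 + 0.026 + 0.033) = 0.33 / 0.070 = 4.7143
k* = 4.7143^(1/0.61) ≈ 12.7046
y* = (k*)^α = 12.7046^0.39 ≈ 2.6949
c* = (1 − s)·y* = (1 − 0.33) × 2.6949 ≈ 1.8056

c* ≈ 1.806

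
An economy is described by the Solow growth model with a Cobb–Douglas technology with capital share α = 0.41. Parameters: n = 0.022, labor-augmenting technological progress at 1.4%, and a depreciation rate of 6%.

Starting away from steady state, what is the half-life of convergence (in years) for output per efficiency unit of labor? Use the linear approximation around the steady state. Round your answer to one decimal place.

Near the steady state the convergence rate is λ = (1 − α)(n + g + δ).
λ = (1 − 0.41) × 0.096 = 0.59 × 0.096 = 0.05664
Half-life = ln 2 / λ = 0.6931 / 0.05664 ≈ 12.24 years

half-life ≈ 12.2 years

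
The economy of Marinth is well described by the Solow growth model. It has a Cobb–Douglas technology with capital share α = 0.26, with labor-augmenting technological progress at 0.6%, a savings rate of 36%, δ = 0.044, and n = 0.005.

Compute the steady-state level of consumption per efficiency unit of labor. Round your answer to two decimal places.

At the steady state, Δk = 0, so s·k^α = (n + g + δ)·k.
Rearranging, k^(1−α) = s / (n + g + δ).
k^0.74 = 0.36 / (0.005 + 0.006 + 0.044) = 0.36 / 0.055 = 6.5455
k* = 6.5455^(1/0.74) ≈ 12.6656
y* = (k*)^α = 12.6656^0.26 ≈ 1.9350
c* = (1 − s)·y* = (1 − 0.36) × 1.9350 ≈ 1.2384

c* ≈ 1.24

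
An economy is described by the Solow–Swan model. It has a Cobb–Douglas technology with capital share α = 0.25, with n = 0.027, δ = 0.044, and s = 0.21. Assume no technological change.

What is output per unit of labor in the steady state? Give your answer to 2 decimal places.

y* ≈ 1.44

At the steady state, Δk = 0, so s·k^α = (n + δ)·k.
Dividing both sides by k: k^(1−α) = s / (n + δ).
k^0.75 = 0.21 / (0.027 + 0.044) = 0.21 / 0.071 = 2.9577
k* = 2.9577^(1/0.75) ≈ 4.2456
y* = (k*)^α = 4.2456^0.25 ≈ 1.4354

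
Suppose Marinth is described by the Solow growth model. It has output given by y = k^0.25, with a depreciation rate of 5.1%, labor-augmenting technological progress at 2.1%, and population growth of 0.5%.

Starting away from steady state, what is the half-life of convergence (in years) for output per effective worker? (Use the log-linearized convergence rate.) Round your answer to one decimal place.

Near the steady state the convergence rate is λ = (1 − α)(n + g + δ).
λ = (1 − 0.25) × 0.077 = 0.75 × 0.077 = 0.05775
Half-life = ln 2 / λ = 0.6931 / 0.05775 ≈ 12.00 years

half-life ≈ 12.0 years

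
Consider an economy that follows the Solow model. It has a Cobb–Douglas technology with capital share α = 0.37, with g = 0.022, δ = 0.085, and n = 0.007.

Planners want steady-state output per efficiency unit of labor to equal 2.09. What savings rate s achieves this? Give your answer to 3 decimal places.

s ≈ 0.400

At the steady state, Δk = 0, so s·k^α = (n + g + δ)·k.
Since y* = [s/(n + g + δ)]^(α/(1−α)), we have s/(n + g + δ) = (y*)^((1−α)/α) = 2.09^1.7027 = 3.5084.
Therefore s = 3.5084 × (n + g + δ) = 3.5084 × 0.114 = 0.4000.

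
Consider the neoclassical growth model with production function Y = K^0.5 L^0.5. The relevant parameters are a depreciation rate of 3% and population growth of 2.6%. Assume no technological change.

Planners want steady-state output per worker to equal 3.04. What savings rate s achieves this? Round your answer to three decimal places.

In steady state, investment equals break-even investment: s·k^α = (n + δ)·k.
Since y* = [s/(n + δ)]^(α/(1−α)), we have s/(n + δ) = (y*)^((1−α)/α) = 3.04^1 = 3.0400.
Therefore s = 3.0400 × (n + δ) = 3.0400 × 0.056 = 0.1702.

s ≈ 0.170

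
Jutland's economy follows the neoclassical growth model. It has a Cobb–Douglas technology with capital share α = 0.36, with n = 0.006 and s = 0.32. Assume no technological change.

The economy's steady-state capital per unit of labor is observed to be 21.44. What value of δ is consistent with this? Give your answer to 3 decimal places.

At the steady state, Δk = 0, so s·k^α = (n + δ)·k.
So s / (n + δ) = (k*)^(1−α) = 21.44^0.64 = 7.1119.
Therefore n + δ = s / 7.1119 = 0.32 / 7.1119 = 0.0450, so δ = 0.0450 − 0.006 = 0.0390.

δ ≈ 0.039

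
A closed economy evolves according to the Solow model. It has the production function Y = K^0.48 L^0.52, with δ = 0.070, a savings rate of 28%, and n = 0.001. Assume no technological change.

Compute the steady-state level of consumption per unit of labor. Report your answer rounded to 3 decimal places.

c* = 2.555

At the steady state, Δk = 0, so s·k^α = (n + δ)·k.
Rearranging, k^(1−α) = s / (n + δ).
k^0.52 = 0.28 / (0.001 + 0.070) = 0.28 / 0.071 = 3.9437
k* = 3.9437^(1/0.52) ≈ 13.9949
y* = (k*)^α = 13.9949^0.48 ≈ 3.5487
c* = (1 − s)·y* = (1 − 0.28) × 3.5487 ≈ 2.5551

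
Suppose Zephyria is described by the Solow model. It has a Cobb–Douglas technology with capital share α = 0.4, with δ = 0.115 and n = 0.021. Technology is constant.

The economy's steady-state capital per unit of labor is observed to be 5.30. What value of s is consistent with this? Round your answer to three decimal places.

s ≈ 0.370

Steady state requires s·f(k) = (n + δ)·k, i.e. s·k^α = (n + δ)·k.
So s / (n + δ) = (k*)^(1−α) = 5.30^0.6 = 2.7200.
Therefore s = 2.7200 × (n + δ) = 2.7200 × 0.136 = 0.3699.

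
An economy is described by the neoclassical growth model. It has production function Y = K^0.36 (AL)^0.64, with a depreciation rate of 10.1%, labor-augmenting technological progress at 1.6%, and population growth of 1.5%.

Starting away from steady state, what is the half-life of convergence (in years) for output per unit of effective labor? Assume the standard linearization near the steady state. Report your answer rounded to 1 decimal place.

t_½ ≈ 8.2 years

Near the steady state the convergence rate is λ = (1 − α)(n + g + δ).
λ = (1 − 0.36) × 0.132 = 0.64 × 0.132 = 0.08448
Half-life = ln 2 / λ = 0.6931 / 0.08448 ≈ 8.20 years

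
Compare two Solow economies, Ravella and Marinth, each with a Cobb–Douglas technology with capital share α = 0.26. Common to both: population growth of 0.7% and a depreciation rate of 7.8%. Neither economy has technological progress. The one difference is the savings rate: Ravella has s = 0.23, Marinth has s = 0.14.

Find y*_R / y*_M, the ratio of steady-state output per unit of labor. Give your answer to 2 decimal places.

Steady-state y* = [s/(n + δ)]^(α/(1−α)), so the ratio is [ (s_R/(n + δ)_R) / (s_M/(n + δ)_M) ]^0.3514.
s_R/(n + δ)_R = 0.23/0.085 = 2.7059; s_M/(n + δ)_M = 0.14/0.085 = 1.6471.
Ratio = (2.7059/1.6471)^0.3514 = 1.6428^0.3514 ≈ 1.1906

y*_R / y*_M ≈ 1.19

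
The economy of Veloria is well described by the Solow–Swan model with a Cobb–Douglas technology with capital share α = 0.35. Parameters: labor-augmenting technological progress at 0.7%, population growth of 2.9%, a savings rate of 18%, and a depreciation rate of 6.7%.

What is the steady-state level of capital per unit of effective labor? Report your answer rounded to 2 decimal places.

In steady state, investment equals break-even investment: s·k^α = (n + g + δ)·k.
Rearranging, k^(1−α) = s / (n + g + δ).
k^0.65 = 0.18 / (0.029 + 0.007 + 0.067) = 0.18 / 0.103 = 1.7476
k* = 1.7476^(1/0.65) ≈ 2.3604

k* ≈ 2.36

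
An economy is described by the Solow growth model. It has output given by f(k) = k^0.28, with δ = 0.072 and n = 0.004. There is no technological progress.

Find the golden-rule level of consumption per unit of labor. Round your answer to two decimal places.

c_gold ≈ 1.20

At the golden rule, f'(k) = n + δ, so α·k^(α−1) = n + δ and k_gold = (α/(n + δ))^(1/(1−α)).
k_gold = (0.28/0.076)^(1/0.72) = 3.6842^1.3889 ≈ 6.1178
c_gold = f(k_gold) − (n + δ)·k_gold = 1.6605 − 0.076×6.1178 ≈ 1.1955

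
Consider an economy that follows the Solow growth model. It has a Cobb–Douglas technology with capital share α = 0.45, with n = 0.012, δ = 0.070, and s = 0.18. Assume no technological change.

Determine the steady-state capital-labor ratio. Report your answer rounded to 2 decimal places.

k* = 4.18

Steady state requires s·f(k) = (n + δ)·k, i.e. s·k^α = (n + δ)·k.
Dividing both sides by k: k^(1−α) = s / (n + δ).
k^0.55 = 0.18 / (0.012 + 0.070) = 0.18 / 0.082 = 2.1951
k* = 2.1951^(1/0.55) ≈ 4.1766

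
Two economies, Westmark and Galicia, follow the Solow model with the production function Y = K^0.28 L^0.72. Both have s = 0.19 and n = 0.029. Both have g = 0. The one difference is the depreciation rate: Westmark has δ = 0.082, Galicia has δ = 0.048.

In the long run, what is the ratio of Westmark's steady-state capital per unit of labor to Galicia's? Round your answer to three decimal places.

ratio ≈ 0.602

Steady-state k* = [s/(n + δ)]^(1/(1−α)), so the ratio is [ (s_W/(n + δ)_W) / (s_G/(n + δ)_G) ]^1.3889.
s_W/(n + δ)_W = 0.19/0.111 = 1.7117; s_G/(n + δ)_G = 0.19/0.077 = 2.4675.
Ratio = (1.7117/2.4675)^1.3889 = 0.6937^1.3889 ≈ 0.6017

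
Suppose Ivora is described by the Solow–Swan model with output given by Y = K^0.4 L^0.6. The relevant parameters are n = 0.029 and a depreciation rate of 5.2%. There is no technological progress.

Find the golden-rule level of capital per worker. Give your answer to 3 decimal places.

The golden rule sets f'(k) = n + δ, i.e. α·k^(α−1) = n + δ.
So k^(1−α) = α / (n + δ) = 0.4 / 0.081 = 4.9383.
k_gold = 4.9383^(1/0.6) ≈ 14.3206

k_gold ≈ 14.321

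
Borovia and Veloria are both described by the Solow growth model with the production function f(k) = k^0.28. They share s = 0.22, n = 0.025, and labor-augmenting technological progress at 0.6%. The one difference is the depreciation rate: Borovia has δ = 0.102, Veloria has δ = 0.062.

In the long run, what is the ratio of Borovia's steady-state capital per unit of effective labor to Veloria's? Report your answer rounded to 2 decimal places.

Steady-state k* = [s/(n + g + δ)]^(1/(1−α)), so the ratio is [ (s_B/(n + g + δ)_B) / (s_V/(n + g + δ)_V) ]^1.3889.
s_B/(n + g + δ)_B = 0.22/0.133 = 1.6541; s_V/(n + g + δ)_V = 0.22/0.093 = 2.3656.
Ratio = (1.6541/2.3656)^1.3889 = 0.6992^1.3889 ≈ 0.6084

k*_B / k*_V ≈ 0.61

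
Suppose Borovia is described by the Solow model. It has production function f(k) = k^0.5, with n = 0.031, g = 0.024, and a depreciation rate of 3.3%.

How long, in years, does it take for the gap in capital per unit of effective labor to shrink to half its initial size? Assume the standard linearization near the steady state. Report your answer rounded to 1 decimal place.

half-life ≈ 15.8 years

Near the steady state the convergence rate is λ = (1 − α)(n + g + δ).
λ = (1 − 0.5) × 0.088 = 0.5 × 0.088 = 0.0440
Half-life = ln 2 / λ = 0.6931 / 0.0440 ≈ 15.75 years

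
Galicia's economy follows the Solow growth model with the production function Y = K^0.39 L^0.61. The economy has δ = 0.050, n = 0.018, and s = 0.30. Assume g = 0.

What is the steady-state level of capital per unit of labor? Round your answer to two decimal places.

Steady state requires s·f(k) = (n + δ)·k, i.e. s·k^α = (n + δ)·k.
Dividing both sides by k: k^(1−α) = s / (n + δ).
k^0.61 = 0.30 / (0.018 + 0.050) = 0.30 / 0.068 = 4.4118
k* = 4.4118^(1/0.61) ≈ 11.3959

k* ≈ 11.40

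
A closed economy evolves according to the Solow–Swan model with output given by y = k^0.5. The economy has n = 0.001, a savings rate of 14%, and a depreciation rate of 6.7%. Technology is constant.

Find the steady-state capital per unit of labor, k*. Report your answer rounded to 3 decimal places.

At the steady state, Δk = 0, so s·k^α = (n + δ)·k.
Rearranging, k^(1−α) = s / (n + δ).
k^0.5 = 0.14 / (0.001 + 0.067) = 0.14 / 0.068 = 2.0588
k* = 2.0588^(1/0.5) ≈ 4.2387

k* = 4.239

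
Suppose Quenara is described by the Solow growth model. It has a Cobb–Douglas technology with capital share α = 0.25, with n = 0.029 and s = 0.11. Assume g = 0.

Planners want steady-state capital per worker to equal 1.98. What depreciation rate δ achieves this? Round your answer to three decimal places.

In steady state, investment equals break-even investment: s·k^α = (n + δ)·k.
So s / (n + δ) = (k*)^(1−α) = 1.98^0.75 = 1.6692.
Therefore n + δ = s / 1.6692 = 0.11 / 1.6692 = 0.0659, so δ = 0.0659 − 0.029 = 0.0369.

δ ≈ 0.037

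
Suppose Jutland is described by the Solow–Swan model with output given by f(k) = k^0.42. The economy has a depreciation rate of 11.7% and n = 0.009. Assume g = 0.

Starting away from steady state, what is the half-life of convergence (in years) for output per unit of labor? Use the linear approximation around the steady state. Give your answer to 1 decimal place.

Near the steady state the convergence rate is λ = (1 − α)(n + δ).
λ = (1 − 0.42) × 0.126 = 0.58 × 0.126 = 0.07308
Half-life = ln 2 / λ = 0.6931 / 0.07308 ≈ 9.48 years

about 9.5 years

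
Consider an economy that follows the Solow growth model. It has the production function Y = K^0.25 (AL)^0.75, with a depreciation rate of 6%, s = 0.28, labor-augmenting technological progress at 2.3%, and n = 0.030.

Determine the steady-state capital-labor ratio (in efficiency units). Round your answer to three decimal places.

k* ≈ 3.353

Steady state requires s·f(k) = (n + g + δ)·k, i.e. s·k^α = (n + g + δ)·k.
Rearranging, k^(1−α) = s / (n + g + δ).
k^0.75 = 0.28 / (0.030 + 0.023 + 0.060) = 0.28 / 0.113 = 2.4779
k* = 2.4779^(1/0.75) ≈ 3.3531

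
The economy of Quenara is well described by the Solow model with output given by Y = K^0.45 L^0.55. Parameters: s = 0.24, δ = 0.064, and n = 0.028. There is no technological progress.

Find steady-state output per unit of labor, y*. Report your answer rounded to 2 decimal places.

Steady state requires s·f(k) = (n + δ)·k, i.e. s·k^α = (n + δ)·k.
Rearranging, k^(1−α) = s / (n + δ).
k^0.55 = 0.24 / (0.028 + 0.064) = 0.24 / 0.092 = 2.6087
k* = 2.6087^(1/0.55) ≈ 5.7166
y* = (k*)^α = 5.7166^0.45 ≈ 2.1914

y* = 2.19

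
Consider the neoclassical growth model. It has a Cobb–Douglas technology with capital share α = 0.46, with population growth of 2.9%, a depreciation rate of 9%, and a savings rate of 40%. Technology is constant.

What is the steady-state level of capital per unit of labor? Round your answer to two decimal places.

k* ≈ 9.44

At the steady state, Δk = 0, so s·k^α = (n + δ)·k.
Dividing both sides by k: k^(1−α) = s / (n + δ).
k^0.54 = 0.40 / (0.029 + 0.090) = 0.40 / 0.119 = 3.3613
k* = 3.3613^(1/0.54) ≈ 9.4409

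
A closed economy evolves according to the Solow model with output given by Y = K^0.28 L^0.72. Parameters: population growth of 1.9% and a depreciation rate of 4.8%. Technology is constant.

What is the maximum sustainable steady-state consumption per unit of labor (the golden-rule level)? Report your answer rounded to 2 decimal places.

At the golden rule, f'(k) = n + δ, so α·k^(α−1) = n + δ and k_gold = (α/(n + δ))^(1/(1−α)).
k_gold = (0.28/0.067)^(1/0.72) = 4.1791^1.3889 ≈ 7.2882
c_gold = f(k_gold) − (n + δ)·k_gold = 1.7439 − 0.067×7.2882 ≈ 1.2556

c_gold ≈ 1.26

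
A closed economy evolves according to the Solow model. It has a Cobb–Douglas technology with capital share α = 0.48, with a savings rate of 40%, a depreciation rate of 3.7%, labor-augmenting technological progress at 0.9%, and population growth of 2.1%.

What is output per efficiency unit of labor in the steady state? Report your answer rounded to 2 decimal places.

At the steady state, Δk = 0, so s·k^α = (n + g + δ)·k.
Rearranging, k^(1−α) = s / (n + g + δ).
k^0.52 = 0.40 / (0.021 + 0.009 + 0.037) = 0.40 / 0.067 = 5.9701
k* = 5.9701^(1/0.52) ≈ 31.0651
y* = (k*)^α = 31.0651^0.48 ≈ 5.2034

y* = 5.20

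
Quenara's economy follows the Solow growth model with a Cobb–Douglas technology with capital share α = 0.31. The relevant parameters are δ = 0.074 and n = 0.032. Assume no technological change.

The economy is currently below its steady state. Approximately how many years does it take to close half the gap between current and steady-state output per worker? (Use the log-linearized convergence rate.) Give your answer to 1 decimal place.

half-life ≈ 9.5 years

Near the steady state the convergence rate is λ = (1 − α)(n + δ).
λ = (1 − 0.31) × 0.106 = 0.69 × 0.106 = 0.07314
Half-life = ln 2 / λ = 0.6931 / 0.07314 ≈ 9.48 years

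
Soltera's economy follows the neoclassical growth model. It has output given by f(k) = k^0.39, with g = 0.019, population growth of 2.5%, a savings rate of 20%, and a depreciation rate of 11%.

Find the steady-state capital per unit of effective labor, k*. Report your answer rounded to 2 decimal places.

k* = 1.53

In steady state, investment equals break-even investment: s·k^α = (n + g + δ)·k.
Rearranging, k^(1−α) = s / (n + g + δ).
k^0.61 = 0.20 / (0.025 + 0.019 + 0.110) = 0.20 / 0.154 = 1.2987
k* = 1.2987^(1/0.61) ≈ 1.5349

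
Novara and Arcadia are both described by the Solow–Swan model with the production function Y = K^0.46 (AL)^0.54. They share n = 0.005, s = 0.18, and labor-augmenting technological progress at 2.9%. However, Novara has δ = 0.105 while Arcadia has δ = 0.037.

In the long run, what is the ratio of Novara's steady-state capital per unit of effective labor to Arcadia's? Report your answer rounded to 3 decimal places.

Steady-state k* = [s/(n + g + δ)]^(1/(1−α)), so the ratio is [ (s_N/(n + g + δ)_N) / (s_A/(n + g + δ)_A) ]^1.8519.
s_N/(n + g + δ)_N = 0.18/0.139 = 1.2950; s_A/(n + g + δ)_A = 0.18/0.071 = 2.5352.
Ratio = (1.2950/2.5352)^1.8519 = 0.5108^1.8519 ≈ 0.2882

ratio ≈ 0.288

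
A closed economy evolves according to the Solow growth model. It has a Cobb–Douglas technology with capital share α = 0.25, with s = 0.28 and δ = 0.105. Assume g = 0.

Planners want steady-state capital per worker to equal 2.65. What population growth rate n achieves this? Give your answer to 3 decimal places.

Steady state requires s·f(k) = (n + δ)·k, i.e. s·k^α = (n + δ)·k.
So s / (n + δ) = (k*)^(1−α) = 2.65^0.75 = 2.0770.
Therefore n + δ = s / 2.0770 = 0.28 / 2.0770 = 0.1348, so n = 0.1348 − 0.105 = 0.0298.

n ≈ 0.030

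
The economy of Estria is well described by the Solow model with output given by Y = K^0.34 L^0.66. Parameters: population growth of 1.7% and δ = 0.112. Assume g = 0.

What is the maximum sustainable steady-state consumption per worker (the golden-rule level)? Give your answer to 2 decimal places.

c_gold ≈ 1.09

At the golden rule, f'(k) = n + δ, so α·k^(α−1) = n + δ and k_gold = (α/(n + δ))^(1/(1−α)).
k_gold = (0.34/0.129)^(1/0.66) = 2.6357^1.5152 ≈ 4.3425
c_gold = f(k_gold) − (n + δ)·k_gold = 1.6475 − 0.129×4.3425 ≈ 1.0873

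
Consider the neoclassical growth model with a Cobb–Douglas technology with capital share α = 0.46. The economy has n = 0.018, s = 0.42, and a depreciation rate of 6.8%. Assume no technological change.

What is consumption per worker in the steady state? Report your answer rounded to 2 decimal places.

In steady state, investment equals break-even investment: s·k^α = (n + δ)·k.
Rearranging, k^(1−α) = s / (n + δ).
k^0.54 = 0.42 / (0.018 + 0.068) = 0.42 / 0.086 = 4.8837
k* = 4.8837^(1/0.54) ≈ 18.8565
y* = (k*)^α = 18.8565^0.46 ≈ 3.8611
c* = (1 − s)·y* = (1 − 0.42) × 3.8611 ≈ 2.2394

c* ≈ 2.24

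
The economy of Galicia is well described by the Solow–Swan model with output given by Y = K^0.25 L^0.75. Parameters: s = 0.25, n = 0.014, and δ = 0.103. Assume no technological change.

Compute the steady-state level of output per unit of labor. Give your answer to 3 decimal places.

y* ≈ 1.288

In steady state, investment equals break-even investment: s·k^α = (n + δ)·k.
Dividing both sides by k: k^(1−α) = s / (n + δ).
k^0.75 = 0.25 / (0.014 + 0.103) = 0.25 / 0.117 = 2.1368
k* = 2.1368^(1/0.75) ≈ 2.7522
y* = (k*)^α = 2.7522^0.25 ≈ 1.2880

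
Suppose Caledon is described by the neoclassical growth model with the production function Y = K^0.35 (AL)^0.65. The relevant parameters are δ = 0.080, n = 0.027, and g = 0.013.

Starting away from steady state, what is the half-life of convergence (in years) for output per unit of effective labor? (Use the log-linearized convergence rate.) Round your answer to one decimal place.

Near the steady state the convergence rate is λ = (1 − α)(n + g + δ).
λ = (1 − 0.35) × 0.120 = 0.65 × 0.120 = 0.0780
Half-life = ln 2 / λ = 0.6931 / 0.0780 ≈ 8.89 years

about 8.9 years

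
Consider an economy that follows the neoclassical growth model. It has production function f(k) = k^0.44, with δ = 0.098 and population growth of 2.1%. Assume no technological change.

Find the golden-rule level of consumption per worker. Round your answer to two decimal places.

c_gold ≈ 1.56

At the golden rule, f'(k) = n + δ, so α·k^(α−1) = n + δ and k_gold = (α/(n + δ))^(1/(1−α)).
k_gold = (0.44/0.119)^(1/0.56) = 3.6975^1.7857 ≈ 10.3303
c_gold = f(k_gold) − (n + δ)·k_gold = 2.7939 − 0.119×10.3303 ≈ 1.5646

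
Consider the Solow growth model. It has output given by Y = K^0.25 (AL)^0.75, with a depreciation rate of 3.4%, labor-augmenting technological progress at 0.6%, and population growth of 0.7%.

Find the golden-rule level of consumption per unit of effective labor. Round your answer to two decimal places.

At the golden rule, f'(k) = n + g + δ, so α·k^(α−1) = n + g + δ and k_gold = (α/(n + g + δ))^(1/(1−α)).
k_gold = (0.25/0.047)^(1/0.75) = 5.3191^1.3333 ≈ 9.2845
c_gold = f(k_gold) − (n + g + δ)·k_gold = 1.7456 − 0.047×9.2845 ≈ 1.3092

c_gold ≈ 1.31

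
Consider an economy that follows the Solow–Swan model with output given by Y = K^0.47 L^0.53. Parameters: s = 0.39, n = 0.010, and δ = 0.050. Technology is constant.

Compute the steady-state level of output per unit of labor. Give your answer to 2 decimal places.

y* ≈ 5.26

In steady state, investment equals break-even investment: s·k^α = (n + δ)·k.
Rearranging, k^(1−α) = s / (n + δ).
k^0.53 = 0.39 / (0.010 + 0.050) = 0.39 / 0.060 = 6.5000
k* = 6.5000^(1/0.53) ≈ 34.1821
y* = (k*)^α = 34.1821^0.47 ≈ 5.2588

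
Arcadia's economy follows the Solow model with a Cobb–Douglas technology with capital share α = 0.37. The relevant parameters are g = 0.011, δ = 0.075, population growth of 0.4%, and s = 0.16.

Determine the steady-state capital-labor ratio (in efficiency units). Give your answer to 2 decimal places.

At the steady state, Δk = 0, so s·k^α = (n + g + δ)·k.
Dividing both sides by k: k^(1−α) = s / (n + g + δ).
k^0.63 = 0.16 / (0.004 + 0.011 + 0.075) = 0.16 / 0.090 = 1.7778
k* = 1.7778^(1/0.63) ≈ 2.4925

k* ≈ 2.49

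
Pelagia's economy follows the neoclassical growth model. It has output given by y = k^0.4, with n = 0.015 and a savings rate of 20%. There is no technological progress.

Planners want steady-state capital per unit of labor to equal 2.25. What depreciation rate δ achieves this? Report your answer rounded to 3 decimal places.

δ ≈ 0.108

Steady state requires s·f(k) = (n + δ)·k, i.e. s·k^α = (n + δ)·k.
So s / (n + δ) = (k*)^(1−α) = 2.25^0.6 = 1.6267.
Therefore n + δ = s / 1.6267 = 0.20 / 1.6267 = 0.1229, so δ = 0.1229 − 0.015 = 0.1079.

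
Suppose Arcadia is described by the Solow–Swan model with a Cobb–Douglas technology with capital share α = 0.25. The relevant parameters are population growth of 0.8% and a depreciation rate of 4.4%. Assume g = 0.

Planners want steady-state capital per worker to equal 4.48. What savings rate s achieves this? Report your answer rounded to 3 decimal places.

In steady state, investment equals break-even investment: s·k^α = (n + δ)·k.
So s / (n + δ) = (k*)^(1−α) = 4.48^0.75 = 3.0793.
Therefore s = 3.0793 × (n + δ) = 3.0793 × 0.052 = 0.1601.

s ≈ 0.160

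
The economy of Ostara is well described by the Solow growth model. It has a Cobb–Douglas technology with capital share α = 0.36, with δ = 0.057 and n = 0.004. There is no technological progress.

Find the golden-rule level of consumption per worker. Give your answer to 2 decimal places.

At the golden rule, f'(k) = n + δ, so α·k^(α−1) = n + δ and k_gold = (α/(n + δ))^(1/(1−α)).
k_gold = (0.36/0.061)^(1/0.64) = 5.9016^1.5625 ≈ 16.0192
c_gold = f(k_gold) − (n + δ)·k_gold = 2.7144 − 0.061×16.0192 ≈ 1.7372

c_gold ≈ 1.74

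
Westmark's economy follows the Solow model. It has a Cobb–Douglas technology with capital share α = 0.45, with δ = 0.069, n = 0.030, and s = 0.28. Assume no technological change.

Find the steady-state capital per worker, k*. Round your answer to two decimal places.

Steady state requires s·f(k) = (n + δ)·k, i.e. s·k^α = (n + δ)·k.
Dividing both sides by k: k^(1−α) = s / (n + δ).
k^0.55 = 0.28 / (0.030 + 0.069) = 0.28 / 0.099 = 2.8283
k* = 2.8283^(1/0.55) ≈ 6.6215

k* = 6.62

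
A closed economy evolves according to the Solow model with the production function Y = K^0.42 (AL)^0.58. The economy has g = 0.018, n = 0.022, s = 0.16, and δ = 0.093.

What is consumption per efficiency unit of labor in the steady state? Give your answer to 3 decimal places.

c* = 0.960

In steady state, investment equals break-even investment: s·k^α = (n + g + δ)·k.
Rearranging, k^(1−α) = s / (n + g + δ).
k^0.58 = 0.16 / (0.022 + 0.018 + 0.093) = 0.16 / 0.133 = 1.2030
k* = 1.2030^(1/0.58) ≈ 1.3753
y* = (k*)^α = 1.3753^0.42 ≈ 1.1432
c* = (1 − s)·y* = (1 − 0.16) × 1.1432 ≈ 0.9603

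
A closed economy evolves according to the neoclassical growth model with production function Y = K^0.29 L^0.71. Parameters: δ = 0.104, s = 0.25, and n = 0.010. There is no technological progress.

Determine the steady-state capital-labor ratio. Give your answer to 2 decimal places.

In steady state, investment equals break-even investment: s·k^α = (n + δ)·k.
Dividing both sides by k: k^(1−α) = s / (n + δ).
k^0.71 = 0.25 / (0.010 + 0.104) = 0.25 / 0.114 = 2.1930
k* = 2.1930^(1/0.71) ≈ 3.0223

k* ≈ 3.02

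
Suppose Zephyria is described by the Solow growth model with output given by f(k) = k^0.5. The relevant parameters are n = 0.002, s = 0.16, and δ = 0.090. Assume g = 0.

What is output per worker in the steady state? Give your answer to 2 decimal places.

Steady state requires s·f(k) = (n + δ)·k, i.e. s·k^α = (n + δ)·k.
Dividing both sides by k: k^(1−α) = s / (n + δ).
k^0.5 = 0.16 / (0.002 + 0.090) = 0.16 / 0.092 = 1.7391
k* = 1.7391^(1/0.5) ≈ 3.0245
y* = (k*)^α = 3.0245^0.5 ≈ 1.7391

y* ≈ 1.74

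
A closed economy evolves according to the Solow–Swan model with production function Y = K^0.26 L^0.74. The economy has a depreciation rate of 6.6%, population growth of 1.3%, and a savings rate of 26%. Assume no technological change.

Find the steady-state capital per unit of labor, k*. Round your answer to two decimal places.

k* = 5.00

In steady state, investment equals break-even investment: s·k^α = (n + δ)·k.
Dividing both sides by k: k^(1−α) = s / (n + δ).
k^0.74 = 0.26 / (0.013 + 0.066) = 0.26 / 0.079 = 3.2911
k* = 3.2911^(1/0.74) ≈ 5.0016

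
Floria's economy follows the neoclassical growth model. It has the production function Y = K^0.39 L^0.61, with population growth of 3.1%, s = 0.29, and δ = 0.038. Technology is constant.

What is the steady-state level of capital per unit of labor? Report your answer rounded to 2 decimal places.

In steady state, investment equals break-even investment: s·k^α = (n + δ)·k.
Rearranging, k^(1−α) = s / (n + δ).
k^0.61 = 0.29 / (0.031 + 0.038) = 0.29 / 0.069 = 4.2029
k* = 4.2029^(1/0.61) ≈ 10.5247

k* = 10.52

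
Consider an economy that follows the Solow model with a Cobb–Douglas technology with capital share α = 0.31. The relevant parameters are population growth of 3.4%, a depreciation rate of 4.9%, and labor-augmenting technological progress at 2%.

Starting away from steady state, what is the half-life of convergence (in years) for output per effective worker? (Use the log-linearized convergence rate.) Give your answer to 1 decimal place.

Near the steady state the convergence rate is λ = (1 − α)(n + g + δ).
λ = (1 − 0.31) × 0.103 = 0.69 × 0.103 = 0.07107
Half-life = ln 2 / λ = 0.6931 / 0.07107 ≈ 9.75 years

half-life ≈ 9.8 years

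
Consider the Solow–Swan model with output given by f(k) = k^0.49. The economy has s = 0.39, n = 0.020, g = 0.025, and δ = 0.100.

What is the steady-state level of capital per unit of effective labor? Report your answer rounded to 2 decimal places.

Steady state requires s·f(k) = (n + g + δ)·k, i.e. s·k^α = (n + g + δ)·k.
Rearranging, k^(1−α) = s / (n + g + δ).
k^0.51 = 0.39 / (0.020 + 0.025 + 0.100) = 0.39 / 0.145 = 2.6897
k* = 2.6897^(1/0.51) ≈ 6.9592

k* ≈ 6.96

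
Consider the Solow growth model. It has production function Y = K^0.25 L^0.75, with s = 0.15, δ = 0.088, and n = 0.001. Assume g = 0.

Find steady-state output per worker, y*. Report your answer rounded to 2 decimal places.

y* = 1.19

Steady state requires s·f(k) = (n + δ)·k, i.e. s·k^α = (n + δ)·k.
Dividing both sides by k: k^(1−α) = s / (n + δ).
k^0.75 = 0.15 / (0.001 + 0.088) = 0.15 / 0.089 = 1.6854
k* = 1.6854^(1/0.75) ≈ 2.0057
y* = (k*)^α = 2.0057^0.25 ≈ 1.1901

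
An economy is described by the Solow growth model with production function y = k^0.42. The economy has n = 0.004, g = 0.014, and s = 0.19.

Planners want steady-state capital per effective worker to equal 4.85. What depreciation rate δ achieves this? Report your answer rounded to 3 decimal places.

δ ≈ 0.058

In steady state, investment equals break-even investment: s·k^α = (n + g + δ)·k.
So s / (n + g + δ) = (k*)^(1−α) = 4.85^0.58 = 2.4988.
Therefore n + g + δ = s / 2.4988 = 0.19 / 2.4988 = 0.0760, so δ = 0.0760 − 0.018 = 0.0580.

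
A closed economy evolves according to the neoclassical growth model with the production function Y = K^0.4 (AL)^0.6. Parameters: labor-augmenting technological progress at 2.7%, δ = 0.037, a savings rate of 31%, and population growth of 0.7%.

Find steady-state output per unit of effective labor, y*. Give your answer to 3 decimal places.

y* = 2.671

Steady state requires s·f(k) = (n + g + δ)·k, i.e. s·k^α = (n + g + δ)·k.
Dividing both sides by k: k^(1−α) = s / (n + g + δ).
k^0.6 = 0.31 / (0.007 + 0.027 + 0.037) = 0.31 / 0.071 = 4.3662
k* = 4.3662^(1/0.6) ≈ 11.6638
y* = (k*)^α = 11.6638^0.4 ≈ 2.6714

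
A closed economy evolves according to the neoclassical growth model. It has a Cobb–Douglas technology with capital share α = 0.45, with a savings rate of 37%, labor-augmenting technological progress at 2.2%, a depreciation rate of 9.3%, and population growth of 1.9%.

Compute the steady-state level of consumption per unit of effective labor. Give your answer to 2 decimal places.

c* = 1.45

At the steady state, Δk = 0, so s·k^α = (n + g + δ)·k.
Dividing both sides by k: k^(1−α) = s / (n + g + δ).
k^0.55 = 0.37 / (0.019 + 0.022 + 0.093) = 0.37 / 0.134 = 2.7612
k* = 2.7612^(1/0.55) ≈ 6.3386
y* = (k*)^α = 6.3386^0.45 ≈ 2.2956
c* = (1 − s)·y* = (1 − 0.37) × 2.2956 ≈ 1.4462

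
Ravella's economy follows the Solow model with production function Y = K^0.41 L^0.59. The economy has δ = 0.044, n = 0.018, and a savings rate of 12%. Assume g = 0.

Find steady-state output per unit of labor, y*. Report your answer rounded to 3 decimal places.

y* ≈ 1.582

Steady state requires s·f(k) = (n + δ)·k, i.e. s·k^α = (n + δ)·k.
Rearranging, k^(1−α) = s / (n + δ).
k^0.59 = 0.12 / (0.018 + 0.044) = 0.12 / 0.062 = 1.9355
k* = 1.9355^(1/0.59) ≈ 3.0626
y* = (k*)^α = 3.0626^0.41 ≈ 1.5823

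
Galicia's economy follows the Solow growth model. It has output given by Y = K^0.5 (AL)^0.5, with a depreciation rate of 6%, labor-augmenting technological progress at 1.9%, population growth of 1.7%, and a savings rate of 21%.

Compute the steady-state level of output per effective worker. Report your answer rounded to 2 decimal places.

Steady state requires s·f(k) = (n + g + δ)·k, i.e. s·k^α = (n + g + δ)·k.
Dividing both sides by k: k^(1−α) = s / (n + g + δ).
k^0.5 = 0.21 / (0.017 + 0.019 + 0.060) = 0.21 / 0.096 = 2.1875
k* = 2.1875^(1/0.5) ≈ 4.7852
y* = (k*)^α = 4.7852^0.5 ≈ 2.1875

y* = 2.19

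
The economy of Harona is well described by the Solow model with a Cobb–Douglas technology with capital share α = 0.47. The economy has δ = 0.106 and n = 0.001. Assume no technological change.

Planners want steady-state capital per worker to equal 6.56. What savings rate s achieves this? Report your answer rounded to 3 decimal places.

s ≈ 0.290

At the steady state, Δk = 0, so s·k^α = (n + δ)·k.
So s / (n + δ) = (k*)^(1−α) = 6.56^0.53 = 2.7099.
Therefore s = 2.7099 × (n + δ) = 2.7099 × 0.107 = 0.2900.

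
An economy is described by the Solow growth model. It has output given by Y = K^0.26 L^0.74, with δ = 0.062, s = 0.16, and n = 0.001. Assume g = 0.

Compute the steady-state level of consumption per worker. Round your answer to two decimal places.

c* = 1.17

At the steady state, Δk = 0, so s·k^α = (n + δ)·k.
Rearranging, k^(1−α) = s / (n + δ).
k^0.74 = 0.16 / (0.001 + 0.062) = 0.16 / 0.063 = 2.5397
k* = 2.5397^(1/0.74) ≈ 3.5237
y* = (k*)^α = 3.5237^0.26 ≈ 1.3875
c* = (1 − s)·y* = (1 − 0.16) × 1.3875 ≈ 1.1655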